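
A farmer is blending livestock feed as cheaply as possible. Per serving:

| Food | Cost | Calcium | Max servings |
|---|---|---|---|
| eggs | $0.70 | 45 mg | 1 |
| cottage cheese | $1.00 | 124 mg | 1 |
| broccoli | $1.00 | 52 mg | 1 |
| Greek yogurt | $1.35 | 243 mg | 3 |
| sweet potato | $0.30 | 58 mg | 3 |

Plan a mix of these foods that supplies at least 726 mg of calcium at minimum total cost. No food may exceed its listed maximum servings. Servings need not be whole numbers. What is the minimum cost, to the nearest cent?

Cost per mg of calcium: sweet potato $0.0052, Greek yogurt $0.0056, cottage cheese $0.0081, eggs $0.0156, broccoli $0.0192.
Take 3 servings of sweet potato: +174.0 mg calcium for $0.90 (total $0.90, still need 552.0 mg).
Take 2.272 servings of Greek yogurt: +552.0 mg calcium for $3.07 (total $3.97, still need 0.0 mg).
Filling from the cheapest source first is optimal under one linear minimum: $3.97.

$3.97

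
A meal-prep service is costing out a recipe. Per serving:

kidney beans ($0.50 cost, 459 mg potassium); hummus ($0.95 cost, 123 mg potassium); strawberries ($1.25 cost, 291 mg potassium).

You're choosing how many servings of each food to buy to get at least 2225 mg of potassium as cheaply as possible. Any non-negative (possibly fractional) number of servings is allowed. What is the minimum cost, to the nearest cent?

$2.42

Cost per mg of potassium: kidney beans $0.0011, strawberries $0.0043, hummus $0.0077.
With no serving limits, use only kidney beans: 2225 mg / 459 mg = 4.847 servings × $0.50 = $2.42.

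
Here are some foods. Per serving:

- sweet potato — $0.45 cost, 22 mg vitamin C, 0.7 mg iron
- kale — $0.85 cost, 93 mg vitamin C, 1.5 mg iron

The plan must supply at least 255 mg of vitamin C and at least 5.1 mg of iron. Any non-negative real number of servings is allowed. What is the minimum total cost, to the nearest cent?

With two linear requirements the optimum uses one or two foods; enumerate the corners.
sweet potato only: max(255/22, 5.1/0.7) = 11.59 servings → $5.22.
kale only: max(255/93, 5.1/1.5) = 3.4 servings → $2.89.
sweet potato + kale with both tight: 2.86 servings and 2.065 servings → $3.04.
The minimum over all feasible corners is $2.89.

$2.89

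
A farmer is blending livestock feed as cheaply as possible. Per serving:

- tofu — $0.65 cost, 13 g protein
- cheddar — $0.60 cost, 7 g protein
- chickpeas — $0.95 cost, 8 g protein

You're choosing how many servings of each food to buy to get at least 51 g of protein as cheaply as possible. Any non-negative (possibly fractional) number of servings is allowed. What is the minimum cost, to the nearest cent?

$2.55

Cost per g of protein: tofu $0.0500, cheddar $0.0857, chickpeas $0.1187.
With no serving limits, use only tofu: 51 g / 13 g = 3.923 servings × $0.65 = $2.55.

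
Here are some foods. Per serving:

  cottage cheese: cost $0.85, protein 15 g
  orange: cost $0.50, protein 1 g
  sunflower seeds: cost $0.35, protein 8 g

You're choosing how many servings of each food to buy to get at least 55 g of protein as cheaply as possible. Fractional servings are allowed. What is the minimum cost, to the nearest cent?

Cost per g of protein: sunflower seeds $0.0437, cottage cheese $0.0567, orange $0.5000.
With no serving limits, use only sunflower seeds: 55 g / 8 g = 6.875 servings × $0.35 = $2.41.

$2.41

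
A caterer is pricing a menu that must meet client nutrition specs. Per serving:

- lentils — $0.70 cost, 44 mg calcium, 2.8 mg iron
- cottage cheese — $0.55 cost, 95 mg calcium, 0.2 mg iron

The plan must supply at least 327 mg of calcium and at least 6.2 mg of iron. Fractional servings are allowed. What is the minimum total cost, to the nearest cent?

$2.80

An LP optimum is at a vertex; with two nutrient constraints at most two foods are used. Check each candidate.
lentils only: max(327/44, 6.2/2.8) = 7.432 servings → $5.20.
cottage cheese only: max(327/95, 6.2/0.2) = 31 servings → $17.05.
lentils + cottage cheese with both tight: 2.036 servings and 2.499 servings → $2.80.
The minimum over all feasible corners is $2.80.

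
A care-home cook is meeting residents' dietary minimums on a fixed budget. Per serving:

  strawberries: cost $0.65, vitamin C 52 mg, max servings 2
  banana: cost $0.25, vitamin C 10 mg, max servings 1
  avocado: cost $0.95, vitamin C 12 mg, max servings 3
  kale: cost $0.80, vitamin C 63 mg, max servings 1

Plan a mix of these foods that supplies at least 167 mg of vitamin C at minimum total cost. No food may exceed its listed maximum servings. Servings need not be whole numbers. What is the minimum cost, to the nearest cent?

Cost per mg of vitamin C: strawberries $0.0125, kale $0.0127, banana $0.0250, avocado $0.0792.
Take 2 servings of strawberries: +104.0 mg vitamin C for $1.30 (total $1.30, still need 63.0 mg).
Take 1 serving of kale: +63.0 mg vitamin C for $0.80 (total $2.10, still need 0.0 mg).
Greedy by cheapest-per-mg is optimal for a single linear constraint, so the minimum cost is $2.10.

$2.10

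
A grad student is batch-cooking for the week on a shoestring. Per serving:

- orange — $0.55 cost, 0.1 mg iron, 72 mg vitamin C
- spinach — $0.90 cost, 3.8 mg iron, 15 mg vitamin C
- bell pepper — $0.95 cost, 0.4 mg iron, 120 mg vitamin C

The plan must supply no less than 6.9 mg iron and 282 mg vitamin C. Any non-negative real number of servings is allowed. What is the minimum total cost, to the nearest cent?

Minimising a linear cost over {iron ≥ 6.9, vitamin C ≥ 282, servings ≥ 0} — the optimum is at a vertex, using one or two foods.
orange only: max(6.9/0.1, 282/72) = 69 servings → $37.95.
spinach only: max(6.9/3.8, 282/15) = 18.8 servings → $16.92.
bell pepper only: max(6.9/0.4, 282/120) = 17.25 servings → $16.39.
orange + spinach with both tight: 3.558 servings and 1.722 servings → $3.51.
orange + bell pepper with both targets exact would need a negative amount; discard.
spinach + bell pepper with both tight: 1.589 servings and 2.151 servings → $3.47.
So the least-cost plan costs $3.47.

$3.47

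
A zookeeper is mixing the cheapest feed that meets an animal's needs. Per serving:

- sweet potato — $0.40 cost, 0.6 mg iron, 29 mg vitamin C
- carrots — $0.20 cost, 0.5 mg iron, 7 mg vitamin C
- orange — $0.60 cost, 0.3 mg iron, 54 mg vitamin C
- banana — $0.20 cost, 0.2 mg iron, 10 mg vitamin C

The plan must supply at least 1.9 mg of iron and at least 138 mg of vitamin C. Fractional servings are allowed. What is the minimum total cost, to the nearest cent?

$1.73

Check every corner: each single food scaled to meet both minima, and each pair solved so both constraints bind.
sweet potato only: max(1.9/0.6, 138/29) = 4.759 servings → $1.90.
carrots only: max(1.9/0.5, 138/7) = 19.71 servings → $3.94.
orange only: max(1.9/0.3, 138/54) = 6.333 servings → $3.80.
banana only: max(1.9/0.2, 138/10) = 13.8 servings → $2.76.
sweet potato + carrots: intersection lies outside the first quadrant.
sweet potato + orange with both tight: 2.582 servings and 1.169 servings → $1.73.
sweet potato + banana: the both-tight solution has a negative serving — not a feasible corner.
carrots + orange with both tight: 2.458 servings and 2.237 servings → $1.83.
carrots + banana: the both-tight solution has a negative serving — not a feasible corner.
orange + banana with both tight: 1.103 servings and 7.846 servings → $2.23.
So the least-cost plan costs $1.73.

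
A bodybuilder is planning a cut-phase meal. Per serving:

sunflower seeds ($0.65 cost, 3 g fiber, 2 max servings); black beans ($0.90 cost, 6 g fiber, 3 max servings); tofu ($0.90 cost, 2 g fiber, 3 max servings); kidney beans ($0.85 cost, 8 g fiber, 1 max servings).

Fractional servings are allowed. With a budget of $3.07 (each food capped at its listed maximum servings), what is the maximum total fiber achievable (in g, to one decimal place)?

22.8 g

Fiber per dollar: kidney beans 9.412, black beans 6.667, sunflower seeds 4.615, tofu 2.222.
Take 1 serving of kidney beans: spends $0.85, +8.0 g fiber (running total 8.0 g).
Take 2.467 servings of black beans: spends $2.22, +14.8 g fiber (running total 22.8 g).
Greedy by best ratio exhausts the cost allowance optimally: 22.8 g.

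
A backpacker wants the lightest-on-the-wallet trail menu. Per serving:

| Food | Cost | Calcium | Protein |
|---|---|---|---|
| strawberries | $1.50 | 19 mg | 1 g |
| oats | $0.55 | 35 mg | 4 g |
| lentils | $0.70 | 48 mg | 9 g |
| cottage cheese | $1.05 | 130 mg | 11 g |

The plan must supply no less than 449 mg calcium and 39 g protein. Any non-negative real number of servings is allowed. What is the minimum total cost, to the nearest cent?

Check every corner: each single food scaled to meet both minima, and each pair solved so both constraints bind.
strawberries only: max(449/19, 39/1) = 39 servings → $58.50.
oats only: max(449/35, 39/4) = 12.83 servings → $7.06.
lentils only: max(449/48, 39/9) = 9.354 servings → $6.55.
cottage cheese only: max(449/130, 39/11) = 3.545 servings → $3.72.
strawberries + oats with both tight: 10.51 servings and 7.122 servings → $19.69.
strawberries + lentils with both tight: 17.63 servings and 2.374 servings → $28.11.
strawberries + cottage cheese: the both-tight solution has a negative serving — not a feasible corner.
oats + lentils: intersection lies outside the first quadrant.
oats + cottage cheese with both tight: 0.9704 servings and 3.193 servings → $3.89.
lentils + cottage cheese with both tight: 0.204 servings and 3.379 servings → $3.69.
Cheapest feasible corner: $3.69.

$3.69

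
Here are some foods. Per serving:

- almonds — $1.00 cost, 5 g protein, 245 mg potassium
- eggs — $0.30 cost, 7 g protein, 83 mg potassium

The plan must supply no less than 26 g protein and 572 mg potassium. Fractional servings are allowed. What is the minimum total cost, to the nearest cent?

$2.07

This is a tiny linear program; its minimum lies at a vertex of the feasible set. List the vertices and price them.
almonds only: max(26/5, 572/245) = 5.2 servings → $5.20.
eggs only: max(26/7, 572/83) = 6.892 servings → $2.07.
almonds + eggs with both tight: 1.42 servings and 2.7 servings → $2.23.
The minimum over all feasible corners is $2.07.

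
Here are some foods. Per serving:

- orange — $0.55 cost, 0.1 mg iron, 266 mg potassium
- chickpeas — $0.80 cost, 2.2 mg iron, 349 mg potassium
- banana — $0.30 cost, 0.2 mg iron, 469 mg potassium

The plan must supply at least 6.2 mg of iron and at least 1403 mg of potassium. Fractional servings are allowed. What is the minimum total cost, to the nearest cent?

Check every corner: each single food scaled to meet both minima, and each pair solved so both constraints bind.
orange only: max(6.2/0.1, 1403/266) = 62 servings → $34.10.
chickpeas only: max(6.2/2.2, 1403/349) = 4.02 servings → $3.22.
banana only: max(6.2/0.2, 1403/469) = 31 servings → $9.30.
orange + chickpeas with both tight: 1.677 servings and 2.742 servings → $3.12.
orange + banana: the both-tight solution has a negative serving — not a feasible corner.
chickpeas + banana with both tight: 2.731 servings and 0.9593 servings → $2.47.
So the least-cost plan costs $2.47.

$2.47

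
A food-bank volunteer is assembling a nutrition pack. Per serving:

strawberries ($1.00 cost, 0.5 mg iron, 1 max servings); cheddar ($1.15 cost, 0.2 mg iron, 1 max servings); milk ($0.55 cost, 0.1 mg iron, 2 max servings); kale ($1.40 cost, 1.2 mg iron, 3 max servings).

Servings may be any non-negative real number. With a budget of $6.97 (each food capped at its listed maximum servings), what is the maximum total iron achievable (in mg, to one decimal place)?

Iron per dollar: kale 0.8571, strawberries 0.5, milk 0.1818, cheddar 0.1739.
Take 3 servings of kale: spends $4.20, +3.6 mg iron (running total 3.6 mg).
Take 1 serving of strawberries: spends $1.00, +0.5 mg iron (running total 4.1 mg).
Take 2 servings of milk: spends $1.10, +0.2 mg iron (running total 4.3 mg).
Take 0.5826 servings of cheddar: spends $0.67, +0.1 mg iron (running total 4.4 mg).
Greedy by best ratio exhausts the cost allowance optimally: 4.4 mg.

4.4 mg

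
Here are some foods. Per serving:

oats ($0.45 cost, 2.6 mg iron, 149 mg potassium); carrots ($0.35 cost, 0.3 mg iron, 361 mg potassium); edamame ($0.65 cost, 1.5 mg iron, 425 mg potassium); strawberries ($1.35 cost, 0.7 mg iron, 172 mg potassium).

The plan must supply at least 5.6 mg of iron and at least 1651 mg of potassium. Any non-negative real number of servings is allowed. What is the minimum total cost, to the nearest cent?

$2.12

At the optimum either one food covers both requirements or two foods hit both targets exactly; no other combination can be cheaper.
oats only: max(5.6/2.6, 1651/149) = 11.08 servings → $4.99.
carrots only: max(5.6/0.3, 1651/361) = 18.67 servings → $6.53.
edamame only: max(5.6/1.5, 1651/425) = 3.885 servings → $2.53.
strawberries only: max(5.6/0.7, 1651/172) = 9.599 servings → $12.96.
oats + carrots with both tight: 1.707 servings and 3.869 servings → $2.12.
oats + edamame with both targets exact would need a negative amount; discard.
oats + strawberries with both targets exact would need a negative amount; discard.
carrots + edamame with both tight: 0.2331 servings and 3.687 servings → $2.48.
carrots + strawberries with both tight: 0.9572 servings and 7.59 servings → $10.58.
edamame + strawberries with both targets exact would need a negative amount; discard.
So the least-cost plan costs $2.12.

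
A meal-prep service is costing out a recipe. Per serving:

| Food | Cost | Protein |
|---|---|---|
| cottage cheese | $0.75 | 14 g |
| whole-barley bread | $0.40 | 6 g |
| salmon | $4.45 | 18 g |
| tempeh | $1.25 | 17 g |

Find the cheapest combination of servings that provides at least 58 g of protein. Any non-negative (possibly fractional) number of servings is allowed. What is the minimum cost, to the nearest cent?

$3.11

Cost per g of protein: cottage cheese $0.0536, whole-barley bread $0.0667, tempeh $0.0735, salmon $0.2472.
With no serving limits, use only cottage cheese: 58 g / 14 g = 4.143 servings × $0.75 = $3.11.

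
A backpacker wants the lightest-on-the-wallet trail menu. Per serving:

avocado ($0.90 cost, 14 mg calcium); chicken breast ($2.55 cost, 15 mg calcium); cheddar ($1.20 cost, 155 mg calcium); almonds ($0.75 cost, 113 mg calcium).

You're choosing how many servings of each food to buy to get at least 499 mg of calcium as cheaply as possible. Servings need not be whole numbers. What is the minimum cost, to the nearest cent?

Cost per mg of calcium: almonds $0.0066, cheddar $0.0077, avocado $0.0643, chicken breast $0.1700.
With no serving limits, use only almonds: 499 mg / 113 mg = 4.416 servings × $0.75 = $3.31.

$3.31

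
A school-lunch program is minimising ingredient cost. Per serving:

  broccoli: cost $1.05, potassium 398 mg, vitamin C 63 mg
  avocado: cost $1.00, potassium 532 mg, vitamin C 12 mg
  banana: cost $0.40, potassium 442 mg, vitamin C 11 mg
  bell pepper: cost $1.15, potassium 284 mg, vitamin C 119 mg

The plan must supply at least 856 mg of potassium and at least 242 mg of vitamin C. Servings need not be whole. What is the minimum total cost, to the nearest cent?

Compare the cost at each extreme point of the feasible region.
broccoli only: max(856/398, 242/63) = 3.841 servings → $4.03.
avocado only: max(856/532, 242/12) = 20.17 servings → $20.17.
banana only: max(856/442, 242/11) = 22 servings → $8.80.
bell pepper only: max(856/284, 242/119) = 3.014 servings → $3.47.
broccoli + avocado with both targets exact would need a negative amount; discard.
broccoli + banana: intersection lies outside the first quadrant.
broccoli + bell pepper with both tight: 1.124 servings and 1.438 servings → $2.83.
avocado + banana: the both-tight solution has a negative serving — not a feasible corner.
avocado + bell pepper with both tight: 0.5532 servings and 1.978 servings → $2.83.
banana + bell pepper with both tight: 0.6698 servings and 1.972 servings → $2.54.
Cheapest feasible corner: $2.54.

$2.54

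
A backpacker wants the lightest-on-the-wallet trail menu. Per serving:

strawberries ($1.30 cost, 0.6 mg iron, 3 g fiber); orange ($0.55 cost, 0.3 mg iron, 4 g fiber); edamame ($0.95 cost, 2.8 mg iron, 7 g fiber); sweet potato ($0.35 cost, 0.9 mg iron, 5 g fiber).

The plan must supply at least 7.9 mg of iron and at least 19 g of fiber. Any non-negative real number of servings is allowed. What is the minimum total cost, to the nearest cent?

For a min-cost LP with two ≥-constraints, a basic feasible solution has at most two positive variables.
strawberries only: max(7.9/0.6, 19/3) = 13.17 servings → $17.12.
orange only: max(7.9/0.3, 19/4) = 26.33 servings → $14.48.
edamame only: max(7.9/2.8, 19/7) = 2.821 servings → $2.68.
sweet potato only: max(7.9/0.9, 19/5) = 8.778 servings → $3.07.
strawberries + orange: intersection lies outside the first quadrant.
strawberries + edamame: intersection lies outside the first quadrant.
strawberries + sweet potato: the both-tight solution has a negative serving — not a feasible corner.
orange + edamame: the both-tight solution has a negative serving — not a feasible corner.
orange + sweet potato: the both-tight solution has a negative serving — not a feasible corner.
edamame + sweet potato: the both-tight solution has a negative serving — not a feasible corner.
So the least-cost plan costs $2.68.

$2.68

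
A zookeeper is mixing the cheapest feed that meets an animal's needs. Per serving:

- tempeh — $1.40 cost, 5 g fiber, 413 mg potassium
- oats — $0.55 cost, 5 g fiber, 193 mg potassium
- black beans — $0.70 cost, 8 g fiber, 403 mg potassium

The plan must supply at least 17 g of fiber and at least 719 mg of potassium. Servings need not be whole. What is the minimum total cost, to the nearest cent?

Check every corner: each single food scaled to meet both minima, and each pair solved so both constraints bind.
tempeh only: max(17/5, 719/413) = 3.4 servings → $4.76.
oats only: max(17/5, 719/193) = 3.725 servings → $2.05.
black beans only: max(17/8, 719/403) = 2.125 servings → $1.49.
tempeh + oats with both tight: 0.2855 servings and 3.115 servings → $2.11.
tempeh + black beans: intersection lies outside the first quadrant.
oats + black beans with both tight: 2.333 servings and 0.6667 servings → $1.75.
The minimum over all feasible corners is $1.49.

$1.49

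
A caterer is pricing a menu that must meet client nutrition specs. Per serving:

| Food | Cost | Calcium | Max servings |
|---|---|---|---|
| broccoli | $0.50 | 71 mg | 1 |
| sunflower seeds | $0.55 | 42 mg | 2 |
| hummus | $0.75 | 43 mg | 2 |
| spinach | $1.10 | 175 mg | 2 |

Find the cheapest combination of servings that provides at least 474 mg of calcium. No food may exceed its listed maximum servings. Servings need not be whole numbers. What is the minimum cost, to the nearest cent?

$3.39

Cost per mg of calcium: spinach $0.0063, broccoli $0.0070, sunflower seeds $0.0131, hummus $0.0174.
Take 2 servings of spinach: +350.0 mg calcium for $2.20 (total $2.20, still need 124.0 mg).
Take 1 serving of broccoli: +71.0 mg calcium for $0.50 (total $2.70, still need 53.0 mg).
Take 1.262 servings of sunflower seeds: +53.0 mg calcium for $0.69 (total $3.39, still need 0.0 mg).
Filling from the cheapest source first is optimal under one linear minimum: $3.39.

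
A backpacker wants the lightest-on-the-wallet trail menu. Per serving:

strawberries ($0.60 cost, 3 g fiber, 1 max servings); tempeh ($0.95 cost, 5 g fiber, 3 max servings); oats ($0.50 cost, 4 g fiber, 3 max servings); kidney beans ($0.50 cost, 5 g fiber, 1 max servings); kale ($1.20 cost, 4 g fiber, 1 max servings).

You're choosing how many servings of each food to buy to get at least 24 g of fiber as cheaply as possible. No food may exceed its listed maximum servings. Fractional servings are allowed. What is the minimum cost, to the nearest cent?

$3.33

Cost per g of fiber: kidney beans $0.1000, oats $0.1250, tempeh $0.1900, strawberries $0.2000, kale $0.3000.
Take 1 serving of kidney beans: +5.0 g fiber for $0.50 (total $0.50, still need 19.0 g).
Take 3 servings of oats: +12.0 g fiber for $1.50 (total $2.00, still need 7.0 g).
Take 1.4 servings of tempeh: +7.0 g fiber for $1.33 (total $3.33, still need 0.0 g).
Greedy by cheapest-per-g is optimal for a single linear constraint, so the minimum cost is $3.33.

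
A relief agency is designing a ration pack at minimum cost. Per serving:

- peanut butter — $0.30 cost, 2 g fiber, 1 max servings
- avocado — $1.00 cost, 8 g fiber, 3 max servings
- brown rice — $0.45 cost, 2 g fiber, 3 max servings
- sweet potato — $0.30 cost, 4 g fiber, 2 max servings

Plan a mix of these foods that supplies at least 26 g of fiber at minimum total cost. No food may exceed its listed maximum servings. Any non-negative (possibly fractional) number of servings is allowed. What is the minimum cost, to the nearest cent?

$2.85

Cost per g of fiber: sweet potato $0.0750, avocado $0.1250, peanut butter $0.1500, brown rice $0.2250.
Take 2 servings of sweet potato: +8.0 g fiber for $0.60 (total $0.60, still need 18.0 g).
Take 2.25 servings of avocado: +18.0 g fiber for $2.25 (total $2.85, still need 0.0 g).
Filling from the cheapest source first is optimal under one linear minimum: $2.85.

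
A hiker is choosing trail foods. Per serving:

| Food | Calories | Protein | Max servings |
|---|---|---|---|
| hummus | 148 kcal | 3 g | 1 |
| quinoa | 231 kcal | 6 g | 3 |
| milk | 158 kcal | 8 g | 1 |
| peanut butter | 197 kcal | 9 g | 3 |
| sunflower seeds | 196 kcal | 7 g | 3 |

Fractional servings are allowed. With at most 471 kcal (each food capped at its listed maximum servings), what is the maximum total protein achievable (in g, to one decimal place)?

22.3 g

Protein per kcal: milk 0.05063, peanut butter 0.04569, sunflower seeds 0.03571, quinoa 0.02597, hummus 0.02027.
Take 1 serving of milk: uses 158 kcal, +8.0 g protein (running total 8.0 g).
Take 1.589 servings of peanut butter: uses 313 kcal, +14.3 g protein (running total 22.3 g).
Filling greedily by protein-per-kcal is optimal for one linear limit, giving 22.3 g.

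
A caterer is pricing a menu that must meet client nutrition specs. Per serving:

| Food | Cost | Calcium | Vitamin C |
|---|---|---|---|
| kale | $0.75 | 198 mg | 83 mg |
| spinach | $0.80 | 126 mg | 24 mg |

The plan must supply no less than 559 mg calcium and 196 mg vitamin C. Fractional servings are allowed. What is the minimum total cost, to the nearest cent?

This is a tiny linear program; its minimum lies at a vertex of the feasible set. List the vertices and price them.
kale only: max(559/198, 196/83) = 2.823 servings → $2.12.
spinach only: max(559/126, 196/24) = 8.167 servings → $6.53.
kale + spinach with both tight: 1.977 servings and 1.33 servings → $2.55.
The minimum over all feasible corners is $2.12.

$2.12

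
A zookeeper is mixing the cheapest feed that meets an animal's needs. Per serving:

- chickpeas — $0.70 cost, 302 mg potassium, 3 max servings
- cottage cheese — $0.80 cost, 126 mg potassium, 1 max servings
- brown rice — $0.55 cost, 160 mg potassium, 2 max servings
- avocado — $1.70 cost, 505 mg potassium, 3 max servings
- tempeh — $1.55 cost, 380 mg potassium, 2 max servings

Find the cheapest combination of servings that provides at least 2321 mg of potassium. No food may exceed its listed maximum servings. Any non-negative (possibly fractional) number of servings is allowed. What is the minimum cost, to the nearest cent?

$6.86

Cost per mg of potassium: chickpeas $0.0023, avocado $0.0034, brown rice $0.0034, tempeh $0.0041, cottage cheese $0.0063.
Take 3 servings of chickpeas: +906.0 mg potassium for $2.10 (total $2.10, still need 1415.0 mg).
Take 2.802 servings of avocado: +1415.0 mg potassium for $4.76 (total $6.86, still need 0.0 mg).
Filling from the cheapest source first is optimal under one linear minimum: $6.86.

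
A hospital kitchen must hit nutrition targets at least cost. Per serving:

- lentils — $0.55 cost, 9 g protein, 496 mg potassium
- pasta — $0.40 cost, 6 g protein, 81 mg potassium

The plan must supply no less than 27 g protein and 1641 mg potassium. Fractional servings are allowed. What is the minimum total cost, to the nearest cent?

$1.82

At the optimum either one food covers both requirements or two foods hit both targets exactly; no other combination can be cheaper.
lentils only: max(27/9, 1641/496) = 3.308 servings → $1.82.
pasta only: max(27/6, 1641/81) = 20.26 servings → $8.10.
lentils + pasta: intersection lies outside the first quadrant.
The minimum over all feasible corners is $1.82.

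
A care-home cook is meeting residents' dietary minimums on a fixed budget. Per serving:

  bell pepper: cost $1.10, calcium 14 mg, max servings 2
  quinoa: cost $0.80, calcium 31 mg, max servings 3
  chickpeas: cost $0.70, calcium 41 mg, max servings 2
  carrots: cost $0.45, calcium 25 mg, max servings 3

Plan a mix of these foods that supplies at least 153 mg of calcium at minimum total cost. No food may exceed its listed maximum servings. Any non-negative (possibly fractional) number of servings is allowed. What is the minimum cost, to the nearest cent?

$2.68

Cost per mg of calcium: chickpeas $0.0171, carrots $0.0180, quinoa $0.0258, bell pepper $0.0786.
Take 2 servings of chickpeas: +82.0 mg calcium for $1.40 (total $1.40, still need 71.0 mg).
Take 2.84 servings of carrots: +71.0 mg calcium for $1.28 (total $2.68, still need 0.0 mg).
Filling from the cheapest source first is optimal under one linear minimum: $2.68.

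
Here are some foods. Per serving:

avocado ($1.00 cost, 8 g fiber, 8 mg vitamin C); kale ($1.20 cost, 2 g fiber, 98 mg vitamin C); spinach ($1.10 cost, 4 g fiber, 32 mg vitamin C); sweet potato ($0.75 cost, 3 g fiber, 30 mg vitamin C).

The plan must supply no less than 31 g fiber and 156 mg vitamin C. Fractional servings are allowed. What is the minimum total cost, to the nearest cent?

An LP optimum is at a vertex; with two nutrient constraints at most two foods are used. Check each candidate.
avocado only: max(31/8, 156/8) = 19.5 servings → $19.50.
kale only: max(31/2, 156/98) = 15.5 servings → $18.60.
spinach only: max(31/4, 156/32) = 7.75 servings → $8.53.
sweet potato only: max(31/3, 156/30) = 10.33 servings → $7.75.
avocado + kale with both tight: 3.549 servings and 1.302 servings → $5.11.
avocado + spinach with both tight: 1.643 servings and 4.464 servings → $6.55.
avocado + sweet potato with both tight: 2.139 servings and 4.63 servings → $5.61.
kale + spinach with both targets exact would need a negative amount; discard.
kale + sweet potato with both targets exact would need a negative amount; discard.
spinach + sweet potato with both targets exact would need a negative amount; discard.
The minimum over all feasible corners is $5.11.

$5.11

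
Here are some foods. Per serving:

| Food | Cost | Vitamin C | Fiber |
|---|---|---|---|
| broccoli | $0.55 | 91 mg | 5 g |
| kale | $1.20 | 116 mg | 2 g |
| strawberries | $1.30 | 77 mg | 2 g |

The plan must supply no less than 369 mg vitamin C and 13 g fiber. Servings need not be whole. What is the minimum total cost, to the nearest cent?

$2.23

Compare the cost at each extreme point of the feasible region.
broccoli only: max(369/91, 13/5) = 4.055 servings → $2.23.
kale only: max(369/116, 13/2) = 6.5 servings → $7.80.
strawberries only: max(369/77, 13/2) = 6.5 servings → $8.45.
broccoli + kale with both tight: 1.935 servings and 1.663 servings → $3.06.
broccoli + strawberries with both tight: 1.296 servings and 3.261 servings → $4.95.
kale + strawberries: the both-tight solution has a negative serving — not a feasible corner.
The minimum over all feasible corners is $2.23.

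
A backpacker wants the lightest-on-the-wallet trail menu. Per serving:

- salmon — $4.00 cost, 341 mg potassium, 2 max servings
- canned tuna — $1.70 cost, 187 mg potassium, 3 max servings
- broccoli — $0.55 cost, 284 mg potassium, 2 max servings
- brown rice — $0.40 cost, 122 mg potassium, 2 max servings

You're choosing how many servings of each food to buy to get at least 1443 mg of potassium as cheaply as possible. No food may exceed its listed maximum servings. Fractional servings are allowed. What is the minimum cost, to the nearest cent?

Cost per mg of potassium: broccoli $0.0019, brown rice $0.0033, canned tuna $0.0091, salmon $0.0117.
Take 2 servings of broccoli: +568.0 mg potassium for $1.10 (total $1.10, still need 875.0 mg).
Take 2 servings of brown rice: +244.0 mg potassium for $0.80 (total $1.90, still need 631.0 mg).
Take 3 servings of canned tuna: +561.0 mg potassium for $5.10 (total $7.00, still need 70.0 mg).
Take 0.2053 servings of salmon: +70.0 mg potassium for $0.82 (total $7.82, still need 0.0 mg).
Filling from the cheapest source first is optimal under one linear minimum: $7.82.

$7.82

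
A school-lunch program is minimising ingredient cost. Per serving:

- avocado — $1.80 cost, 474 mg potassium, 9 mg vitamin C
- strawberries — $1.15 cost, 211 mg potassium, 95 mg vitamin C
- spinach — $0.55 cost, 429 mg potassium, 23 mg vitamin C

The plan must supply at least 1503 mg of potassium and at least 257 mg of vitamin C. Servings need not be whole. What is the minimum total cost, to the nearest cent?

$3.78

With two linear requirements the optimum uses one or two foods; enumerate the corners.
avocado only: max(1503/474, 257/9) = 28.56 servings → $51.40.
strawberries only: max(1503/211, 257/95) = 7.123 servings → $8.19.
spinach only: max(1503/429, 257/23) = 11.17 servings → $6.15.
avocado + strawberries with both tight: 2.053 servings and 2.511 servings → $6.58.
avocado + spinach: the both-tight solution has a negative serving — not a feasible corner.
strawberries + spinach with both tight: 2.108 servings and 2.467 servings → $3.78.
The minimum over all feasible corners is $3.78.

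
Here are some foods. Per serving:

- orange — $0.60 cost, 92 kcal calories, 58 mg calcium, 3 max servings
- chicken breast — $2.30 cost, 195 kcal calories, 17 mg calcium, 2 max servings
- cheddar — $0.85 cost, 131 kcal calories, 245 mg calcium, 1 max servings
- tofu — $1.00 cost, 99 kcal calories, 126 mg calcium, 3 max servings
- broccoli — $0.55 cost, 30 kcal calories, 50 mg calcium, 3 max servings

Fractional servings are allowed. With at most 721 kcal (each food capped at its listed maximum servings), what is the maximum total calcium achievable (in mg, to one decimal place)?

901.0 mg

Calcium per kcal: cheddar 1.87, broccoli 1.667, tofu 1.273, orange 0.6304, chicken breast 0.08718.
Take 1 serving of cheddar: uses 131 kcal, +245.0 mg calcium (running total 245.0 mg).
Take 3 servings of broccoli: uses 90 kcal, +150.0 mg calcium (running total 395.0 mg).
Take 3 servings of tofu: uses 297 kcal, +378.0 mg calcium (running total 773.0 mg).
Take 2.207 servings of orange: uses 203 kcal, +128.0 mg calcium (running total 901.0 mg).
Filling greedily by calcium-per-kcal is optimal for one linear limit, giving 901.0 mg.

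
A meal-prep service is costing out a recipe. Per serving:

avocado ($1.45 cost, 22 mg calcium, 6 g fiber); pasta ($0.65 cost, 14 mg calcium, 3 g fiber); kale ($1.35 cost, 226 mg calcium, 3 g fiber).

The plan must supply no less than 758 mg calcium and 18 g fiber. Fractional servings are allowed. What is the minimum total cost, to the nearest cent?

A basic optimal solution has at most two foods positive. Try each food alone and each pair with both targets met exactly.
avocado only: max(758/22, 18/6) = 34.45 servings → $49.96.
pasta only: max(758/14, 18/3) = 54.14 servings → $35.19.
kale only: max(758/226, 18/3) = 6 servings → $8.10.
avocado + pasta: intersection lies outside the first quadrant.
avocado + kale with both tight: 1.391 servings and 3.219 servings → $6.36.
pasta + kale with both tight: 2.821 servings and 3.179 servings → $6.13.
So the least-cost plan costs $6.13.

$6.13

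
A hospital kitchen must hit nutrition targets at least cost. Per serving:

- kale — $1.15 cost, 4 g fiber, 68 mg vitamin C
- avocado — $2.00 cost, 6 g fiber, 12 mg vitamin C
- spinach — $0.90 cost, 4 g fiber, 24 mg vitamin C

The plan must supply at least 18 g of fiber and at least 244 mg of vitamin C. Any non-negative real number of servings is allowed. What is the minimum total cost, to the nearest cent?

The cheapest plan sits at a corner of the feasible region — with two constraints it uses at most two foods.
kale only: max(18/4, 244/68) = 4.5 servings → $5.17.
avocado only: max(18/6, 244/12) = 20.33 servings → $40.67.
spinach only: max(18/4, 244/24) = 10.17 servings → $9.15.
kale + avocado with both tight: 3.467 servings and 0.6889 servings → $5.36.
kale + spinach with both tight: 3.091 servings and 1.409 servings → $4.82.
avocado + spinach with both targets exact would need a negative amount; discard.
The minimum over all feasible corners is $4.82.

$4.82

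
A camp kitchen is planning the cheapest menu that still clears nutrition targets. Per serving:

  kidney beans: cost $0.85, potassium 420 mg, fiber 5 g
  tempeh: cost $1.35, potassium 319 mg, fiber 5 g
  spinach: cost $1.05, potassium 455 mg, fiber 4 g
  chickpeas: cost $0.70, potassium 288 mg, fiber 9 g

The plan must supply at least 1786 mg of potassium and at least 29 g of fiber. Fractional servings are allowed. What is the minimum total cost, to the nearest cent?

$3.78

At the optimum either one food covers both requirements or two foods hit both targets exactly; no other combination can be cheaper.
kidney beans only: max(1786/420, 29/5) = 5.8 servings → $4.93.
tempeh only: max(1786/319, 29/5) = 5.8 servings → $7.83.
spinach only: max(1786/455, 29/4) = 7.25 servings → $7.61.
chickpeas only: max(1786/288, 29/9) = 6.201 servings → $4.34.
kidney beans + tempeh: the both-tight solution has a negative serving — not a feasible corner.
kidney beans + spinach: the both-tight solution has a negative serving — not a feasible corner.
kidney beans + chickpeas with both tight: 3.3 servings and 1.389 servings → $3.78.
tempeh + spinach: intersection lies outside the first quadrant.
tempeh + chickpeas with both tight: 5.396 servings and 0.2243 servings → $7.44.
spinach + chickpeas with both tight: 2.624 servings and 2.056 servings → $4.19.
The minimum over all feasible corners is $3.78.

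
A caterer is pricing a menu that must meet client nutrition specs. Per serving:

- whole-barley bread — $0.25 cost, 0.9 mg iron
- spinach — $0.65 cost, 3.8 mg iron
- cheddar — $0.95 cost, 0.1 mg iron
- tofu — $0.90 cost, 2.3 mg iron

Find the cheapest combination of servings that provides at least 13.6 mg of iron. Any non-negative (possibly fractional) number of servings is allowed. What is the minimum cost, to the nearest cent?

$2.33

Cost per mg of iron: spinach $0.1711, whole-barley bread $0.2778, tofu $0.3913, cheddar $9.5000.
With no serving limits, use only spinach: 13.6 mg / 3.8 mg = 3.579 servings × $0.65 = $2.33.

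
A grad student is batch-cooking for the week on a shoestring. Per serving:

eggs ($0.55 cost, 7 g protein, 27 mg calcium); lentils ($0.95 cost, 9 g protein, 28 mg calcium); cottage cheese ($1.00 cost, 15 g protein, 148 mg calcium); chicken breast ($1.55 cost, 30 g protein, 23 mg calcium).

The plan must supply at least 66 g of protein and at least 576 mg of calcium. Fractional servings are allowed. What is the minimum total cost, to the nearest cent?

$4.28

The cheapest plan sits at a corner of the feasible region — with two constraints it uses at most two foods.
eggs only: max(66/7, 576/27) = 21.33 servings → $11.73.
lentils only: max(66/9, 576/28) = 20.57 servings → $19.54.
cottage cheese only: max(66/15, 576/148) = 4.4 servings → $4.40.
chicken breast only: max(66/30, 576/23) = 25.04 servings → $38.82.
eggs + lentils: the both-tight solution has a negative serving — not a feasible corner.
eggs + cottage cheese with both tight: 1.788 servings and 3.566 servings → $4.55.
eggs + chicken breast: intersection lies outside the first quadrant.
lentils + cottage cheese with both tight: 1.237 servings and 3.658 servings → $4.83.
lentils + chicken breast with both targets exact would need a negative amount; discard.
cottage cheese + chicken breast with both tight: 3.849 servings and 0.2755 servings → $4.28.
So the least-cost plan costs $4.28.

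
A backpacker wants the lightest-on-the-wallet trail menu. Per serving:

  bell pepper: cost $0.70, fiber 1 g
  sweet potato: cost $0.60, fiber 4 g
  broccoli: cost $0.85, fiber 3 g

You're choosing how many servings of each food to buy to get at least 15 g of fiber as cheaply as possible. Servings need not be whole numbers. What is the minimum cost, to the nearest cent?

$2.25

Cost per g of fiber: sweet potato $0.1500, broccoli $0.2833, bell pepper $0.7000.
With no serving limits, use only sweet potato: 15 g / 4 g = 3.75 servings × $0.60 = $2.25.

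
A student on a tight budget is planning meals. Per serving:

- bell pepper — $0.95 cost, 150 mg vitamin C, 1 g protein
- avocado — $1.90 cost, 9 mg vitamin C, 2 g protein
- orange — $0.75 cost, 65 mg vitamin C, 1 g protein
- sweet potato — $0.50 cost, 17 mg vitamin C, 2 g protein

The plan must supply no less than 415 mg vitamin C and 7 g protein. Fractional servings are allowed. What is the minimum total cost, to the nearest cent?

$3.51

The cheapest plan sits at a corner of the feasible region — with two constraints it uses at most two foods.
bell pepper only: max(415/150, 7/1) = 7 servings → $6.65.
avocado only: max(415/9, 7/2) = 46.11 servings → $87.61.
orange only: max(415/65, 7/1) = 7 servings → $5.25.
sweet potato only: max(415/17, 7/2) = 24.41 servings → $12.21.
bell pepper + avocado with both tight: 2.636 servings and 2.182 servings → $6.65.
bell pepper + orange with both targets exact would need a negative amount; discard.
bell pepper + sweet potato with both tight: 2.512 servings and 2.244 servings → $3.51.
avocado + orange with both tight: 0.3306 servings and 6.339 servings → $5.38.
avocado + sweet potato: intersection lies outside the first quadrant.
orange + sweet potato with both tight: 6.292 servings and 0.354 servings → $4.90.
So the least-cost plan costs $3.51.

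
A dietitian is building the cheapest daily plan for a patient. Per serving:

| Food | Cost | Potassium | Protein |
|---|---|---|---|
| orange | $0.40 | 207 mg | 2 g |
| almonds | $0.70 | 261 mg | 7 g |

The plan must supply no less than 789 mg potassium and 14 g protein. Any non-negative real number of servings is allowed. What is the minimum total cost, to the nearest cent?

With two linear requirements the optimum uses one or two foods; enumerate the corners.
orange only: max(789/207, 14/2) = 7 servings → $2.80.
almonds only: max(789/261, 14/7) = 3.023 servings → $2.12.
orange + almonds with both tight: 2.016 servings and 1.424 servings → $1.80.
So the least-cost plan costs $1.80.

$1.80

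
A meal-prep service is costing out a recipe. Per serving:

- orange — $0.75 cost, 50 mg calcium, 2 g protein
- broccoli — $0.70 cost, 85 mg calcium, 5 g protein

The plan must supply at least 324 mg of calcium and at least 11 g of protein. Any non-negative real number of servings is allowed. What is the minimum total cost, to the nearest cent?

Two binding constraints pin down two serving amounts, so the optimal mix uses at most two foods. The candidates are each food alone (scaled to the tighter of calcium/protein) and each pair with both constraints tight.
orange only: max(324/50, 11/2) = 6.48 servings → $4.86.
broccoli only: max(324/85, 11/5) = 3.812 servings → $2.67.
orange + broccoli: intersection lies outside the first quadrant.
Cheapest feasible corner: $2.67.

$2.67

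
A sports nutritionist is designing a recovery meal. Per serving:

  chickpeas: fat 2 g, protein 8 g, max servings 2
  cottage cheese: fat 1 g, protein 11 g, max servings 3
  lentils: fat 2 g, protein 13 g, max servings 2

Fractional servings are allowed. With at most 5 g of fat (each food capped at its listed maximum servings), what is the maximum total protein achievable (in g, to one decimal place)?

46.0 g

Protein per g fat: cottage cheese 11, lentils 6.5, chickpeas 4.
Take 3 servings of cottage cheese: uses 3 g fat, +33.0 g protein (running total 33.0 g).
Take 1 serving of lentils: uses 2 g fat, +13.0 g protein (running total 46.0 g).
Greedy by best ratio exhausts the fat allowance optimally: 46.0 g.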